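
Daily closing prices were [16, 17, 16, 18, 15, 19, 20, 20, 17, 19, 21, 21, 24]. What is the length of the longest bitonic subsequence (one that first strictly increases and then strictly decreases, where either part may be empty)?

7

inc[i] = longest strictly increasing subsequence ending at i; dec[i] = longest strictly decreasing subsequence starting at i:
i:      1  2  3  4  5  6  7  8  9 10 11 12 13
a[i]:  16 17 16 18 15 19 20 20 17 19 21 21 24
inc:    1  2  1  3  1  4  5  5  2  4  6  6  7
dec:    2  3  2  2  1  2  2  2  1  1  1  1  1
Best peak at i=13 (value 24): inc=7, dec=1, length 7+1−1 = 7.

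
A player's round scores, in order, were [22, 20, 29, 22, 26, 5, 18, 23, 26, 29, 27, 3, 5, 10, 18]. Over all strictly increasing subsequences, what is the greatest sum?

Let S[i] be the best sum of a strictly increasing subsequence ending at i:
i:       1   2   3   4   5   6   7   8   9  10  11  12  13  14  15
a[i]:   22  20  29  22  26   5  18  23  26  29  27   3   5  10  18
S:      22  20  51  42  68   5  23  65  91 120 118   3   8  18  36
Maximum is 120 (e.g. 20 + 22 + 23 + 26 + 29).

120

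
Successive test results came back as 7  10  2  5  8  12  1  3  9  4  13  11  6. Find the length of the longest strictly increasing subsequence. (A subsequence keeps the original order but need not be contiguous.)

5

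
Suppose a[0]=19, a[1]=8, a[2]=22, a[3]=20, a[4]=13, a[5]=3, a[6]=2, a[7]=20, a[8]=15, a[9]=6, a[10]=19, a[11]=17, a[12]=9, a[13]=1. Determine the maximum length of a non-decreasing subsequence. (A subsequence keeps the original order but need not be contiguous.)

Let dp[i] be the length of the longest such subsequence ending at index i:
i:      0  1  2  3  4  5  6  7  8  9 10 11 12 13
a[i]:  19  8 22 20 13  3  2 20 15  6 19 17  9  1
dp:     1  1  2  2  2  1  1  3  3  2  4  4  3  1
Maximum dp value is 4.

4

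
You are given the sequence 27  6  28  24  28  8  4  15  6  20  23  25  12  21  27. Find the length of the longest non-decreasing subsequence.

7

Track the smallest tail for each achievable length (allowing ties):
27 → extends → [27]
6 → replaces 27 → [6]
28 → extends → [6, 28]
24 → replaces 28 → [6, 24]
28 → extends → [6, 24, 28]
8 → replaces 24 → [6, 8, 28]
4 → replaces 6 → [4, 8, 28]
15 → replaces 28 → [4, 8, 15]
6 → replaces 8 → [4, 6, 15]
20 → extends → [4, 6, 15, 20]
23 → extends → [4, 6, 15, 20, 23]
25 → extends → [4, 6, 15, 20, 23, 25]
12 → replaces 15 → [4, 6, 12, 20, 23, 25]
21 → replaces 23 → [4, 6, 12, 20, 21, 25]
27 → extends → [4, 6, 12, 20, 21, 25, 27]
Seven tails, so the longest non-decreasing subsequence has length 7 (e.g. 6, 8, 15, 20, 23, 25, 27).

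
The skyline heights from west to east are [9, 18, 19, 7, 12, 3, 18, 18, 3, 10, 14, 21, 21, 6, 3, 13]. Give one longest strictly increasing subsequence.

9, 18, 19, 21

Patience tails give the LIS length; then backtrack through the dp parents:
9 → extends → [9]
18 → extends → [9, 18]
19 → extends → [9, 18, 19]
7 → replaces 9 → [7, 18, 19]
12 → replaces 18 → [7, 12, 19]
3 → replaces 7 → [3, 12, 19]
18 → replaces 19 → [3, 12, 18]
18 → already a tail → [3, 12, 18]
3 → already a tail → [3, 12, 18]
10 → replaces 12 → [3, 10, 18]
14 → replaces 18 → [3, 10, 14]
21 → extends → [3, 10, 14, 21]
21 → already a tail → [3, 10, 14, 21]
6 → replaces 10 → [3, 6, 14, 21]
3 → already a tail → [3, 6, 14, 21]
13 → replaces 14 → [3, 6, 13, 21]
Length 4; one witness is 9, 18, 19, 21.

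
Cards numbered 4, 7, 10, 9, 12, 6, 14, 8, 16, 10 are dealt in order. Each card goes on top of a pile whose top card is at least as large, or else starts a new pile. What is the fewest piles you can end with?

6

Place each on the leftmost legal pile:
4 → new pile 1 (tops now [4])
7 → new pile 2 (tops now [4, 7])
10 → new pile 3 (tops now [4, 7, 10])
9 → pile 3 (tops now [4, 7, 9])
12 → new pile 4 (tops now [4, 7, 9, 12])
6 → pile 2 (tops now [4, 6, 9, 12])
14 → new pile 5 (tops now [4, 6, 9, 12, 14])
8 → pile 3 (tops now [4, 6, 8, 12, 14])
16 → new pile 6 (tops now [4, 6, 8, 12, 14, 16])
10 → pile 4 (tops now [4, 6, 8, 10, 14, 16])
Six piles.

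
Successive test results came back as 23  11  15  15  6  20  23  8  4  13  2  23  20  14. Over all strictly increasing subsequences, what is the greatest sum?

Let S[i] be the best sum of a strictly increasing subsequence ending at i:
i:      1  2  3  4  5  6  7  8  9 10 11 12 13 14
a[i]:  23 11 15 15  6 20 23  8  4 13  2 23 20 14
S:     23 11 26 26  6 46 69 14  4 27  2 69 47 41
Maximum is 69 (e.g. 11 + 15 + 20 + 23).

69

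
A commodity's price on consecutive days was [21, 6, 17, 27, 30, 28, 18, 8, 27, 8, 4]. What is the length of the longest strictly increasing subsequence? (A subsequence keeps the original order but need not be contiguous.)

Track the smallest tail for each achievable length (strict):
21 → extends → [21]
6 → replaces 21 → [6]
17 → extends → [6, 17]
27 → extends → [6, 17, 27]
30 → extends → [6, 17, 27, 30]
28 → replaces 30 → [6, 17, 27, 28]
18 → replaces 27 → [6, 17, 18, 28]
8 → replaces 17 → [6, 8, 18, 28]
27 → replaces 28 → [6, 8, 18, 27]
8 → already a tail → [6, 8, 18, 27]
4 → replaces 6 → [4, 8, 18, 27]
Four tails, so the longest strictly increasing subsequence has length 4 (e.g. 6, 17, 27, 30).

4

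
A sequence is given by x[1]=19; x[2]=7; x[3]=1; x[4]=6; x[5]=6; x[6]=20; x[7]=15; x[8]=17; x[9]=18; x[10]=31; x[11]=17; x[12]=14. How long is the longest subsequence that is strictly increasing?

6

Let dp[i] be the length of the longest such subsequence ending at index i:
i:      1  2  3  4  5  6  7  8  9 10 11 12
x[i]:  19  7  1  6  6 20 15 17 18 31 17 14
dp:     1  1  1  2  2  3  3  4  5  6  4  3
Maximum dp value is 6.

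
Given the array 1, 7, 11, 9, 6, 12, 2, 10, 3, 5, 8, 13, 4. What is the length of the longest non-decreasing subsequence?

Track the smallest tail for each achievable length (allowing ties):
1 → extends → [1]
7 → extends → [1, 7]
11 → extends → [1, 7, 11]
9 → replaces 11 → [1, 7, 9]
6 → replaces 7 → [1, 6, 9]
12 → extends → [1, 6, 9, 12]
2 → replaces 6 → [1, 2, 9, 12]
10 → replaces 12 → [1, 2, 9, 10]
3 → replaces 9 → [1, 2, 3, 10]
5 → replaces 10 → [1, 2, 3, 5]
8 → extends → [1, 2, 3, 5, 8]
13 → extends → [1, 2, 3, 5, 8, 13]
4 → replaces 5 → [1, 2, 3, 4, 8, 13]
Six tails, so the longest non-decreasing subsequence has length 6 (e.g. 1, 2, 3, 5, 8, 13).

6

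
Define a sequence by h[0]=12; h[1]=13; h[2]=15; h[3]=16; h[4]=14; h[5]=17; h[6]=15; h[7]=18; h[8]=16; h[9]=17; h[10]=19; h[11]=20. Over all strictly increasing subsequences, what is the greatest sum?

130

Let S[i] be the best sum of a strictly increasing subsequence ending at i:
i:       0   1   2   3   4   5   6   7   8   9  10  11
h[i]:   12  13  15  16  14  17  15  18  16  17  19  20
S:      12  25  40  56  39  73  54  91  70  87 110 130
Maximum is 130 (e.g. 12 + 13 + 15 + 16 + 17 + 18 + 19 + 20).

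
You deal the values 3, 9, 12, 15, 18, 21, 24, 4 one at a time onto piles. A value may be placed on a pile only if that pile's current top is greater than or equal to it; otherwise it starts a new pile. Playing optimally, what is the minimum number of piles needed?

7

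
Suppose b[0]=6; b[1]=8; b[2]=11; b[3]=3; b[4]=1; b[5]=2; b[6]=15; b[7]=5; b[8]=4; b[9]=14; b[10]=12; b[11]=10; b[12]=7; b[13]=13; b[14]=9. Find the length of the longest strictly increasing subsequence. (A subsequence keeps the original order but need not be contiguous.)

Let dp[i] be the length of the longest such subsequence ending at index i:
i:      0  1  2  3  4  5  6  7  8  9 10 11 12 13 14
b[i]:   6  8 11  3  1  2 15  5  4 14 12 10  7 13  9
dp:     1  2  3  1  1  2  4  3  3  4  4  4  4  5  5
Maximum dp value is 5.

5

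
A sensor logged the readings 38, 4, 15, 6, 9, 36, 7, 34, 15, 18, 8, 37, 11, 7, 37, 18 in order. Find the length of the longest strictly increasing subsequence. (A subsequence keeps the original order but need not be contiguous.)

6

Let dp[i] be the length of the longest such subsequence ending at index i:
i:      1  2  3  4  5  6  7  8  9 10 11 12 13 14 15 16
a[i]:  38  4 15  6  9 36  7 34 15 18  8 37 11  7 37 18
dp:     1  1  2  2  3  4  3  4  4  5  4  6  5  3  6  6
Maximum dp value is 6.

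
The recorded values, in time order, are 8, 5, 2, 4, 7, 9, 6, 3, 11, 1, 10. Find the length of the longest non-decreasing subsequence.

5

Track the smallest tail for each achievable length (allowing ties):
8 → extends → [8]
5 → replaces 8 → [5]
2 → replaces 5 → [2]
4 → extends → [2, 4]
7 → extends → [2, 4, 7]
9 → extends → [2, 4, 7, 9]
6 → replaces 7 → [2, 4, 6, 9]
3 → replaces 4 → [2, 3, 6, 9]
11 → extends → [2, 3, 6, 9, 11]
1 → replaces 2 → [1, 3, 6, 9, 11]
10 → replaces 11 → [1, 3, 6, 9, 10]
Five tails, so the longest non-decreasing subsequence has length 5 (e.g. 2, 4, 7, 9, 11).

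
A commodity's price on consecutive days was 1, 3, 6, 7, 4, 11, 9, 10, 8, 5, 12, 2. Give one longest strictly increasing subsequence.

1, 3, 6, 7, 9, 10, 12

Patience tails give the LIS length; then backtrack through the dp parents:
1 → extends → [1]
3 → extends → [1, 3]
6 → extends → [1, 3, 6]
7 → extends → [1, 3, 6, 7]
4 → replaces 6 → [1, 3, 4, 7]
11 → extends → [1, 3, 4, 7, 11]
9 → replaces 11 → [1, 3, 4, 7, 9]
10 → extends → [1, 3, 4, 7, 9, 10]
8 → replaces 9 → [1, 3, 4, 7, 8, 10]
5 → replaces 7 → [1, 3, 4, 5, 8, 10]
12 → extends → [1, 3, 4, 5, 8, 10, 12]
2 → replaces 3 → [1, 2, 4, 5, 8, 10, 12]
Length 7; one witness is 1, 3, 6, 7, 9, 10, 12.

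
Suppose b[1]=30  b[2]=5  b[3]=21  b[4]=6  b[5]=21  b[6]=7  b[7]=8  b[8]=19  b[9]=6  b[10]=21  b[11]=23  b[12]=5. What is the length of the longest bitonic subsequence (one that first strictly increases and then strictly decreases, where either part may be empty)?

inc[i] = longest strictly increasing subsequence ending at i; dec[i] = longest strictly decreasing subsequence starting at i:
i:      1  2  3  4  5  6  7  8  9 10 11 12
b[i]:  30  5 21  6 21  7  8 19  6 21 23  5
inc:    1  1  2  2  3  3  4  5  2  6  7  1
dec:    5  1  4  2  4  3  3  3  2  2  2  1
Best peak at i=11 (value 23): inc=7, dec=2, length 7+2−1 = 8.

8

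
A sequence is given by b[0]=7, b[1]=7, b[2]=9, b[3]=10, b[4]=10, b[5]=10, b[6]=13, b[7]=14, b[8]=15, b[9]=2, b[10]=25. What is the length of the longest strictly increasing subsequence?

7

Let dp[i] be the length of the longest such subsequence ending at index i:
i:      0  1  2  3  4  5  6  7  8  9 10
b[i]:   7  7  9 10 10 10 13 14 15  2 25
dp:     1  1  2  3  3  3  4  5  6  1  7
Maximum dp value is 7.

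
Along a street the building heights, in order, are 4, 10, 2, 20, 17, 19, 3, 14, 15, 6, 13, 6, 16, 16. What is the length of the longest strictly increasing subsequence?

Track the smallest tail for each achievable length (strict):
4 → extends → [4]
10 → extends → [4, 10]
2 → replaces 4 → [2, 10]
20 → extends → [2, 10, 20]
17 → replaces 20 → [2, 10, 17]
19 → extends → [2, 10, 17, 19]
3 → replaces 10 → [2, 3, 17, 19]
14 → replaces 17 → [2, 3, 14, 19]
15 → replaces 19 → [2, 3, 14, 15]
6 → replaces 14 → [2, 3, 6, 15]
13 → replaces 15 → [2, 3, 6, 13]
6 → already a tail → [2, 3, 6, 13]
16 → extends → [2, 3, 6, 13, 16]
16 → already a tail → [2, 3, 6, 13, 16]
Five tails, so the longest strictly increasing subsequence has length 5 (e.g. 4, 10, 14, 15, 16).

5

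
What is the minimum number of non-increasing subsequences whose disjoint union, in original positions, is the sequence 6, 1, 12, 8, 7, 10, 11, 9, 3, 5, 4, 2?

4

The minimum number of non-increasing subsequences covering a sequence equals the length of its longest strictly increasing subsequence.
LIS length is 4 (e.g. 6, 8, 10, 11), so 4 piles are needed.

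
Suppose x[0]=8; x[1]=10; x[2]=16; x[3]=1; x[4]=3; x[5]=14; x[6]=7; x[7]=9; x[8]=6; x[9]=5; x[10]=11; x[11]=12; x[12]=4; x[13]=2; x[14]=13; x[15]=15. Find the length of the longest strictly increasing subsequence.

8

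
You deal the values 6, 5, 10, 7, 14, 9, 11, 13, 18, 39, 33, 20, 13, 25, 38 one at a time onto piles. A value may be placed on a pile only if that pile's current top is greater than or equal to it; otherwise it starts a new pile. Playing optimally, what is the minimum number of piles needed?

9

The minimum number of non-increasing subsequences covering a sequence equals the length of its longest strictly increasing subsequence.
LIS length is 9 (e.g. 6, 7, 9, 11, 13, 18, 20, 25, 38), so 9 piles are needed.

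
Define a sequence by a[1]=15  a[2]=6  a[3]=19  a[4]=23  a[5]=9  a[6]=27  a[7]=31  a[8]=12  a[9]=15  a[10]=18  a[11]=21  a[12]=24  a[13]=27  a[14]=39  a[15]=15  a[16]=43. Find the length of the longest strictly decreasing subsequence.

Let dp[i] be the longest strictly decreasing subsequence ending at i:
i:      1  2  3  4  5  6  7  8  9 10 11 12 13 14 15 16
a[i]:  15  6 19 23  9 27 31 12 15 18 21 24 27 39 15 43
dp:     1  2  1  1  2  1  1  2  2  2  2  2  2  1  3  1
Maximum is 3.

3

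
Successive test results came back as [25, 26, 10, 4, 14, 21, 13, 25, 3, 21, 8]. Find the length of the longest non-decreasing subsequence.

4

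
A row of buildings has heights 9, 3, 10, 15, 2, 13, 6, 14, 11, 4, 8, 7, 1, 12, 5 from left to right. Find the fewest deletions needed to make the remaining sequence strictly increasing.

11

Fewest deletions = n − (longest strictly increasing subsequence).
i:      1  2  3  4  5  6  7  8  9 10 11 12 13 14 15
a[i]:   9  3 10 15  2 13  6 14 11  4  8  7  1 12  5
dp:     1  1  2  3  1  3  2  4  3  2  3  3  1  4  3
max dp = 4, so deletions = 15 − 4 = 11.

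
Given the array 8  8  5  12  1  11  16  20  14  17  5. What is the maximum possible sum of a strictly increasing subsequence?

56

Let S[i] be the best sum of a strictly increasing subsequence ending at i:
i:      1  2  3  4  5  6  7  8  9 10 11
a[i]:   8  8  5 12  1 11 16 20 14 17  5
S:      8  8  5 20  1 19 36 56 34 53  6
Maximum is 56 (e.g. 8 + 12 + 16 + 20).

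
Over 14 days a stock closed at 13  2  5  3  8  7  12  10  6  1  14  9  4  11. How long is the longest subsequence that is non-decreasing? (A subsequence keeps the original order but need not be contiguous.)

5

Track the smallest tail for each achievable length (allowing ties):
13 → extends → [13]
2 → replaces 13 → [2]
5 → extends → [2, 5]
3 → replaces 5 → [2, 3]
8 → extends → [2, 3, 8]
7 → replaces 8 → [2, 3, 7]
12 → extends → [2, 3, 7, 12]
10 → replaces 12 → [2, 3, 7, 10]
6 → replaces 7 → [2, 3, 6, 10]
1 → replaces 2 → [1, 3, 6, 10]
14 → extends → [1, 3, 6, 10, 14]
9 → replaces 10 → [1, 3, 6, 9, 14]
4 → replaces 6 → [1, 3, 4, 9, 14]
11 → replaces 14 → [1, 3, 4, 9, 11]
Five tails, so the longest non-decreasing subsequence has length 5 (e.g. 2, 5, 8, 12, 14).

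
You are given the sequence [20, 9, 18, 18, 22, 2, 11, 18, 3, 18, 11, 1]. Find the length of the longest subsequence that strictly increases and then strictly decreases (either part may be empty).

6

inc[i] = longest strictly increasing subsequence ending at i; dec[i] = longest strictly decreasing subsequence starting at i:
i:      1  2  3  4  5  6  7  8  9 10 11 12
a[i]:  20  9 18 18 22  2 11 18  3 18 11  1
inc:    1  1  2  2  3  1  2  3  2  3  3  1
dec:    5  3  4  4  4  2  3  3  2  3  2  1
Best peak at i=5 (value 22): inc=3, dec=4, length 3+4−1 = 6.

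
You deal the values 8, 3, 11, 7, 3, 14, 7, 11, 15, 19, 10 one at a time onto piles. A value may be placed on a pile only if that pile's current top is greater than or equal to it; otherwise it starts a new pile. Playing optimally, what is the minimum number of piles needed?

5

The minimum number of non-increasing subsequences covering a sequence equals the length of its longest strictly increasing subsequence.
LIS length is 5 (e.g. 8, 11, 14, 15, 19), so 5 piles are needed.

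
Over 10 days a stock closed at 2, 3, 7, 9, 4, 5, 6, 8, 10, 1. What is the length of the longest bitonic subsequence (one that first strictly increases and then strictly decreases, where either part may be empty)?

inc[i] = longest strictly increasing subsequence ending at i; dec[i] = longest strictly decreasing subsequence starting at i:
i:      1  2  3  4  5  6  7  8  9 10
a[i]:   2  3  7  9  4  5  6  8 10  1
inc:    1  2  3  4  3  4  5  6  7  1
dec:    2  2  3  3  2  2  2  2  2  1
Best peak at i=9 (value 10): inc=7, dec=2, length 7+2−1 = 8.

8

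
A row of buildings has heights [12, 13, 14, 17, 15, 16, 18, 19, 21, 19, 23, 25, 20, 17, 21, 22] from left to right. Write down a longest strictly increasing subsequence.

Patience tails give the LIS length; then backtrack through the dp parents:
12 → extends → [12]
13 → extends → [12, 13]
14 → extends → [12, 13, 14]
17 → extends → [12, 13, 14, 17]
15 → replaces 17 → [12, 13, 14, 15]
16 → extends → [12, 13, 14, 15, 16]
18 → extends → [12, 13, 14, 15, 16, 18]
19 → extends → [12, 13, 14, 15, 16, 18, 19]
21 → extends → [12, 13, 14, 15, 16, 18, 19, 21]
19 → already a tail → [12, 13, 14, 15, 16, 18, 19, 21]
23 → extends → [12, 13, 14, 15, 16, 18, 19, 21, 23]
25 → extends → [12, 13, 14, 15, 16, 18, 19, 21, 23, 25]
20 → replaces 21 → [12, 13, 14, 15, 16, 18, 19, 20, 23, 25]
17 → replaces 18 → [12, 13, 14, 15, 16, 17, 19, 20, 23, 25]
21 → replaces 23 → [12, 13, 14, 15, 16, 17, 19, 20, 21, 25]
22 → replaces 25 → [12, 13, 14, 15, 16, 17, 19, 20, 21, 22]
Length 10; one witness is 12, 13, 14, 15, 16, 18, 19, 21, 23, 25.

12, 13, 14, 15, 16, 18, 19, 21, 23, 25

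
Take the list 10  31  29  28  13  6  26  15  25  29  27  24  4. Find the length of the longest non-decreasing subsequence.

5

Track the smallest tail for each achievable length (allowing ties):
10 → extends → [10]
31 → extends → [10, 31]
29 → replaces 31 → [10, 29]
28 → replaces 29 → [10, 28]
13 → replaces 28 → [10, 13]
6 → replaces 10 → [6, 13]
26 → extends → [6, 13, 26]
15 → replaces 26 → [6, 13, 15]
25 → extends → [6, 13, 15, 25]
29 → extends → [6, 13, 15, 25, 29]
27 → replaces 29 → [6, 13, 15, 25, 27]
24 → replaces 25 → [6, 13, 15, 24, 27]
4 → replaces 6 → [4, 13, 15, 24, 27]
Five tails, so the longest non-decreasing subsequence has length 5 (e.g. 10, 13, 15, 25, 29).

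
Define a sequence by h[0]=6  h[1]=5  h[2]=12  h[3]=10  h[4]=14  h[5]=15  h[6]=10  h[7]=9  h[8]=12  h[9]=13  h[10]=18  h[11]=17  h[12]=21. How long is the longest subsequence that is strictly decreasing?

Let dp[i] be the longest strictly decreasing subsequence ending at i:
i:      0  1  2  3  4  5  6  7  8  9 10 11 12
h[i]:   6  5 12 10 14 15 10  9 12 13 18 17 21
dp:     1  2  1  2  1  1  2  3  2  2  1  2  1
Maximum is 3.

3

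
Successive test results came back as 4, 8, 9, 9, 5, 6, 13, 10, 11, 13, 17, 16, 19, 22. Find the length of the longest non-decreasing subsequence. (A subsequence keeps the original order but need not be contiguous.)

Let dp[i] be the length of the longest such subsequence ending at index i:
i:      1  2  3  4  5  6  7  8  9 10 11 12 13 14
a[i]:   4  8  9  9  5  6 13 10 11 13 17 16 19 22
dp:     1  2  3  4  2  3  5  5  6  7  8  8  9 10
Maximum dp value is 10.

10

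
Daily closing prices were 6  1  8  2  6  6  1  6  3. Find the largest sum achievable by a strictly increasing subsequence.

Let S[i] be the best sum of a strictly increasing subsequence ending at i:
i:      1  2  3  4  5  6  7  8  9
a[i]:   6  1  8  2  6  6  1  6  3
S:      6  1 14  3  9  9  1  9  6
Maximum is 14 (e.g. 6 + 8).

14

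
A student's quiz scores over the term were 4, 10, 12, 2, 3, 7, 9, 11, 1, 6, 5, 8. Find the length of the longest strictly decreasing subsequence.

4

Negate each value so 'decreasing' becomes 'increasing', then run patience tails on the negated sequence:
-4 → extends → [-4]
-10 → replaces -4 → [-10]
-12 → replaces -10 → [-12]
-2 → extends → [-12, -2]
-3 → replaces -2 → [-12, -3]
-7 → replaces -3 → [-12, -7]
-9 → replaces -7 → [-12, -9]
-11 → replaces -9 → [-12, -11]
-1 → extends → [-12, -11, -1]
-6 → replaces -1 → [-12, -11, -6]
-5 → extends → [-12, -11, -6, -5]
-8 → replaces -6 → [-12, -11, -8, -5]
Four tails, so the longest strictly decreasing subsequence of the original has length 4.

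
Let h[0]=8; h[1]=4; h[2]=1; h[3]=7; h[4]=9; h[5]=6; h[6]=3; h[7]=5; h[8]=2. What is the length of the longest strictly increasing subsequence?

3

Track the smallest tail for each achievable length (strict):
8 → extends → [8]
4 → replaces 8 → [4]
1 → replaces 4 → [1]
7 → extends → [1, 7]
9 → extends → [1, 7, 9]
6 → replaces 7 → [1, 6, 9]
3 → replaces 6 → [1, 3, 9]
5 → replaces 9 → [1, 3, 5]
2 → replaces 3 → [1, 2, 5]
Three tails, so the longest strictly increasing subsequence has length 3 (e.g. 4, 7, 9).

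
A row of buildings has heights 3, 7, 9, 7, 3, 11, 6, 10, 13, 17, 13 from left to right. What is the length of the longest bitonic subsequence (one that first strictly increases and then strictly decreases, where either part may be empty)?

7

inc[i] = longest strictly increasing subsequence ending at i; dec[i] = longest strictly decreasing subsequence starting at i:
i:      1  2  3  4  5  6  7  8  9 10 11
a[i]:   3  7  9  7  3 11  6 10 13 17 13
inc:    1  2  3  2  1  4  2  4  5  6  5
dec:    1  2  3  2  1  2  1  1  1  2  1
Best peak at i=10 (value 17): inc=6, dec=2, length 6+2−1 = 7.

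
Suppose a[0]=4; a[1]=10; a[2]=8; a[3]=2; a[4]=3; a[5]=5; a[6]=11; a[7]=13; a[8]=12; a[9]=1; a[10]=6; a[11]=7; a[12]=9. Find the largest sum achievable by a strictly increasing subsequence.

Let S[i] be the best sum of a strictly increasing subsequence ending at i:
i:      0  1  2  3  4  5  6  7  8  9 10 11 12
a[i]:   4 10  8  2  3  5 11 13 12  1  6  7  9
S:      4 14 12  2  5 10 25 38 37  1 16 23 32
Maximum is 38 (e.g. 4 + 10 + 11 + 13).

38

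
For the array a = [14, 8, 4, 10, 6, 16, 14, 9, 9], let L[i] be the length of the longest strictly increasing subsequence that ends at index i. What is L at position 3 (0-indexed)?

2

dp[i] = 1 + max{dp[j] : j<i, a[j]<a[i]} (or 1 if no such j):
i:      0  1  2  3  4  5  6  7  8
a[i]:  14  8  4 10  6 16 14  9  9
dp:     1  1  1  2  2  3  3  3  3
At index 3 the value is 2.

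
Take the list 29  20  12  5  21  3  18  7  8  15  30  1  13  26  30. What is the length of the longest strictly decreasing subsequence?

6

Negate each value so 'decreasing' becomes 'increasing', then run patience tails on the negated sequence:
-29 → extends → [-29]
-20 → extends → [-29, -20]
-12 → extends → [-29, -20, -12]
-5 → extends → [-29, -20, -12, -5]
-21 → replaces -20 → [-29, -21, -12, -5]
-3 → extends → [-29, -21, -12, -5, -3]
-18 → replaces -12 → [-29, -21, -18, -5, -3]
-7 → replaces -5 → [-29, -21, -18, -7, -3]
-8 → replaces -7 → [-29, -21, -18, -8, -3]
-15 → replaces -8 → [-29, -21, -18, -15, -3]
-30 → replaces -29 → [-30, -21, -18, -15, -3]
-1 → extends → [-30, -21, -18, -15, -3, -1]
-13 → replaces -3 → [-30, -21, -18, -15, -13, -1]
-26 → replaces -21 → [-30, -26, -18, -15, -13, -1]
-30 → already a tail → [-30, -26, -18, -15, -13, -1]
Six tails, so the longest strictly decreasing subsequence of the original has length 6.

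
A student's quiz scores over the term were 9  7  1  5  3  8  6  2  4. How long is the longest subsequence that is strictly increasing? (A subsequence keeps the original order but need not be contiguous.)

3

Let dp[i] be the length of the longest such subsequence ending at index i:
i:     1 2 3 4 5 6 7 8 9
a[i]:  9 7 1 5 3 8 6 2 4
dp:    1 1 1 2 2 3 3 2 3
Maximum dp value is 3.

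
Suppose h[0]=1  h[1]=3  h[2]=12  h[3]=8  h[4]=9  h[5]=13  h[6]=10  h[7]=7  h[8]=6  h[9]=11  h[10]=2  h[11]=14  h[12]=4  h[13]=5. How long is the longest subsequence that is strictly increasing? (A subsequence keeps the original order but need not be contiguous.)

7

Track the smallest tail for each achievable length (strict):
1 → extends → [1]
3 → extends → [1, 3]
12 → extends → [1, 3, 12]
8 → replaces 12 → [1, 3, 8]
9 → extends → [1, 3, 8, 9]
13 → extends → [1, 3, 8, 9, 13]
10 → replaces 13 → [1, 3, 8, 9, 10]
7 → replaces 8 → [1, 3, 7, 9, 10]
6 → replaces 7 → [1, 3, 6, 9, 10]
11 → extends → [1, 3, 6, 9, 10, 11]
2 → replaces 3 → [1, 2, 6, 9, 10, 11]
14 → extends → [1, 2, 6, 9, 10, 11, 14]
4 → replaces 6 → [1, 2, 4, 9, 10, 11, 14]
5 → replaces 9 → [1, 2, 4, 5, 10, 11, 14]
Seven tails, so the longest strictly increasing subsequence has length 7 (e.g. 1, 3, 8, 9, 10, 11, 14).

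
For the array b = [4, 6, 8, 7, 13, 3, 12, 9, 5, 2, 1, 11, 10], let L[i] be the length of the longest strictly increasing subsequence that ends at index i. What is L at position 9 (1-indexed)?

2

dp[i] = 1 + max{dp[j] : j<i, b[j]<b[i]} (or 1 if no such j):
i:      1  2  3  4  5  6  7  8  9 10 11 12 13
b[i]:   4  6  8  7 13  3 12  9  5  2  1 11 10
dp:     1  2  3  3  4  1  4  4  2  1  1  5  5
At index 9 the value is 2.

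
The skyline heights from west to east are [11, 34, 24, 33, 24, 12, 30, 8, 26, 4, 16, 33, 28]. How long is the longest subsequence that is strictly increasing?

Let dp[i] be the length of the longest such subsequence ending at index i:
i:      1  2  3  4  5  6  7  8  9 10 11 12 13
a[i]:  11 34 24 33 24 12 30  8 26  4 16 33 28
dp:     1  2  2  3  2  2  3  1  3  1  3  4  4
Maximum dp value is 4.

4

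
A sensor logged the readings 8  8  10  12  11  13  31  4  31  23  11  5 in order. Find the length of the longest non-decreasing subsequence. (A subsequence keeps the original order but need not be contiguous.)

7

Let dp[i] be the length of the longest such subsequence ending at index i:
i:      1  2  3  4  5  6  7  8  9 10 11 12
a[i]:   8  8 10 12 11 13 31  4 31 23 11  5
dp:     1  2  3  4  4  5  6  1  7  6  5  2
Maximum dp value is 7.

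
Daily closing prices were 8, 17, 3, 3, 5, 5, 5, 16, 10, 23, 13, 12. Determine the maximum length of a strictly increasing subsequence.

4

Track the smallest tail for each achievable length (strict):
8 → extends → [8]
17 → extends → [8, 17]
3 → replaces 8 → [3, 17]
3 → already a tail → [3, 17]
5 → replaces 17 → [3, 5]
5 → already a tail → [3, 5]
5 → already a tail → [3, 5]
16 → extends → [3, 5, 16]
10 → replaces 16 → [3, 5, 10]
23 → extends → [3, 5, 10, 23]
13 → replaces 23 → [3, 5, 10, 13]
12 → replaces 13 → [3, 5, 10, 12]
Four tails, so the longest strictly increasing subsequence has length 4 (e.g. 3, 5, 16, 23).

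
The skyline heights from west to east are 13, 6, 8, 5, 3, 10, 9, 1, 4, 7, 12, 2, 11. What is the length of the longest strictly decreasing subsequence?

5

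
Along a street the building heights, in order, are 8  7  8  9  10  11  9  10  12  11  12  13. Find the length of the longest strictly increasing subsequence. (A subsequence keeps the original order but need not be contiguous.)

Let dp[i] be the length of the longest such subsequence ending at index i:
i:      1  2  3  4  5  6  7  8  9 10 11 12
a[i]:   8  7  8  9 10 11  9 10 12 11 12 13
dp:     1  1  2  3  4  5  3  4  6  5  6  7
Maximum dp value is 7.

7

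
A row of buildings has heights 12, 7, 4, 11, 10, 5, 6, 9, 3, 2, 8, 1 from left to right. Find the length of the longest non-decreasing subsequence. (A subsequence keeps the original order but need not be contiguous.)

4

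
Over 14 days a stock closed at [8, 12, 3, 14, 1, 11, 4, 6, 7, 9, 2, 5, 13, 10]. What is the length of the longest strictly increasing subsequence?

6

Track the smallest tail for each achievable length (strict):
8 → extends → [8]
12 → extends → [8, 12]
3 → replaces 8 → [3, 12]
14 → extends → [3, 12, 14]
1 → replaces 3 → [1, 12, 14]
11 → replaces 12 → [1, 11, 14]
4 → replaces 11 → [1, 4, 14]
6 → replaces 14 → [1, 4, 6]
7 → extends → [1, 4, 6, 7]
9 → extends → [1, 4, 6, 7, 9]
2 → replaces 4 → [1, 2, 6, 7, 9]
5 → replaces 6 → [1, 2, 5, 7, 9]
13 → extends → [1, 2, 5, 7, 9, 13]
10 → replaces 13 → [1, 2, 5, 7, 9, 10]
Six tails, so the longest strictly increasing subsequence has length 6 (e.g. 3, 4, 6, 7, 9, 13).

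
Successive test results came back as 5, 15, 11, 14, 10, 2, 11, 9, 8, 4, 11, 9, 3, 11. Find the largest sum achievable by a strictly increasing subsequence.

33

Let S[i] be the best sum of a strictly increasing subsequence ending at i:
i:      1  2  3  4  5  6  7  8  9 10 11 12 13 14
a[i]:   5 15 11 14 10  2 11  9  8  4 11  9  3 11
S:      5 20 16 30 15  2 26 14 13  6 26 22  5 33
Maximum is 33 (e.g. 5 + 8 + 9 + 11).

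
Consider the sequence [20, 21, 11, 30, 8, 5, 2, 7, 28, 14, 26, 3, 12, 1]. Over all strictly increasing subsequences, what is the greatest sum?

71

Let S[i] be the best sum of a strictly increasing subsequence ending at i:
i:      1  2  3  4  5  6  7  8  9 10 11 12 13 14
a[i]:  20 21 11 30  8  5  2  7 28 14 26  3 12  1
S:     20 41 11 71  8  5  2 12 69 26 67  5 24  1
Maximum is 71 (e.g. 20 + 21 + 30).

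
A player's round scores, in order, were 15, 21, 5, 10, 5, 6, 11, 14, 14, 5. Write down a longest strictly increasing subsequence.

5, 10, 11, 14

Patience tails give the LIS length; then backtrack through the dp parents:
15 → extends → [15]
21 → extends → [15, 21]
5 → replaces 15 → [5, 21]
10 → replaces 21 → [5, 10]
5 → already a tail → [5, 10]
6 → replaces 10 → [5, 6]
11 → extends → [5, 6, 11]
14 → extends → [5, 6, 11, 14]
14 → already a tail → [5, 6, 11, 14]
5 → already a tail → [5, 6, 11, 14]
Length 4; one witness is 5, 10, 11, 14.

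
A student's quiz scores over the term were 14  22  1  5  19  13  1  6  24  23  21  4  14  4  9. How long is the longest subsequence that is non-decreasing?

5

Track the smallest tail for each achievable length (allowing ties):
14 → extends → [14]
22 → extends → [14, 22]
1 → replaces 14 → [1, 22]
5 → replaces 22 → [1, 5]
19 → extends → [1, 5, 19]
13 → replaces 19 → [1, 5, 13]
1 → replaces 5 → [1, 1, 13]
6 → replaces 13 → [1, 1, 6]
24 → extends → [1, 1, 6, 24]
23 → replaces 24 → [1, 1, 6, 23]
21 → replaces 23 → [1, 1, 6, 21]
4 → replaces 6 → [1, 1, 4, 21]
14 → replaces 21 → [1, 1, 4, 14]
4 → replaces 14 → [1, 1, 4, 4]
9 → extends → [1, 1, 4, 4, 9]
Five tails, so the longest non-decreasing subsequence has length 5 (e.g. 1, 1, 4, 4, 9).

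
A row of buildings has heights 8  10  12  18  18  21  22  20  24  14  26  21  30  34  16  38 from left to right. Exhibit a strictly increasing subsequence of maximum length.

Patience tails give the LIS length; then backtrack through the dp parents:
8 → extends → [8]
10 → extends → [8, 10]
12 → extends → [8, 10, 12]
18 → extends → [8, 10, 12, 18]
18 → already a tail → [8, 10, 12, 18]
21 → extends → [8, 10, 12, 18, 21]
22 → extends → [8, 10, 12, 18, 21, 22]
20 → replaces 21 → [8, 10, 12, 18, 20, 22]
24 → extends → [8, 10, 12, 18, 20, 22, 24]
14 → replaces 18 → [8, 10, 12, 14, 20, 22, 24]
26 → extends → [8, 10, 12, 14, 20, 22, 24, 26]
21 → replaces 22 → [8, 10, 12, 14, 20, 21, 24, 26]
30 → extends → [8, 10, 12, 14, 20, 21, 24, 26, 30]
34 → extends → [8, 10, 12, 14, 20, 21, 24, 26, 30, 34]
16 → replaces 20 → [8, 10, 12, 14, 16, 21, 24, 26, 30, 34]
38 → extends → [8, 10, 12, 14, 16, 21, 24, 26, 30, 34, 38]
Length 11; one witness is 8, 10, 12, 18, 21, 22, 24, 26, 30, 34, 38.

8, 10, 12, 18, 21, 22, 24, 26, 30, 34, 38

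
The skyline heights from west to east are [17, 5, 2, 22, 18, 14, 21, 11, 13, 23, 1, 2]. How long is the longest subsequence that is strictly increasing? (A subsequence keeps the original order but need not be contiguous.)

Let dp[i] be the length of the longest such subsequence ending at index i:
i:      1  2  3  4  5  6  7  8  9 10 11 12
a[i]:  17  5  2 22 18 14 21 11 13 23  1  2
dp:     1  1  1  2  2  2  3  2  3  4  1  2
Maximum dp value is 4.

4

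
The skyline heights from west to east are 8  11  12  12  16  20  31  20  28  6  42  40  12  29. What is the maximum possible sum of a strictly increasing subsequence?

Let S[i] be the best sum of a strictly increasing subsequence ending at i:
i:       1   2   3   4   5   6   7   8   9  10  11  12  13  14
a[i]:    8  11  12  12  16  20  31  20  28   6  42  40  12  29
S:       8  19  31  31  47  67  98  67  95   6 140 138  31 124
Maximum is 140 (e.g. 8 + 11 + 12 + 16 + 20 + 31 + 42).

140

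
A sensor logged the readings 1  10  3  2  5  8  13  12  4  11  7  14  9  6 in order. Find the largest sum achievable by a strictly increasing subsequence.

44

Let S[i] be the best sum of a strictly increasing subsequence ending at i:
i:      1  2  3  4  5  6  7  8  9 10 11 12 13 14
a[i]:   1 10  3  2  5  8 13 12  4 11  7 14  9  6
S:      1 11  4  3  9 17 30 29  8 28 16 44 26 15
Maximum is 44 (e.g. 1 + 3 + 5 + 8 + 13 + 14).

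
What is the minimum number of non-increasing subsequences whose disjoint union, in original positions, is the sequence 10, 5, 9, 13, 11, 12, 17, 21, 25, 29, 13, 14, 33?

9

The minimum number of non-increasing subsequences covering a sequence equals the length of its longest strictly increasing subsequence.
LIS length is 9 (e.g. 5, 9, 11, 12, 17, 21, 25, 29, 33), so 9 piles are needed.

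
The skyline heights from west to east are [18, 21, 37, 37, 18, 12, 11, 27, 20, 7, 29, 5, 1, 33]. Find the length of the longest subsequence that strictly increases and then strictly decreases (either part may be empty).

9

inc[i] = longest strictly increasing subsequence ending at i; dec[i] = longest strictly decreasing subsequence starting at i:
i:      1  2  3  4  5  6  7  8  9 10 11 12 13 14
a[i]:  18 21 37 37 18 12 11 27 20  7 29  5  1 33
inc:    1  2  3  3  1  1  1  3  2  1  4  1  1  5
dec:    6  7  7  7  6  5  4  5  4  3  3  2  1  1
Best peak at i=3 (value 37): inc=3, dec=7, length 3+7−1 = 9.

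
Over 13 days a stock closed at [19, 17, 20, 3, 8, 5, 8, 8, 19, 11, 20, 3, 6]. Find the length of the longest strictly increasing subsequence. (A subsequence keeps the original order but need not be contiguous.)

5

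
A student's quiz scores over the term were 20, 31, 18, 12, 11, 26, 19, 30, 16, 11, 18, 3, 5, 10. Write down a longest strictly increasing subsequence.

Patience tails give the LIS length; then backtrack through the dp parents:
20 → extends → [20]
31 → extends → [20, 31]
18 → replaces 20 → [18, 31]
12 → replaces 18 → [12, 31]
11 → replaces 12 → [11, 31]
26 → replaces 31 → [11, 26]
19 → replaces 26 → [11, 19]
30 → extends → [11, 19, 30]
16 → replaces 19 → [11, 16, 30]
11 → already a tail → [11, 16, 30]
18 → replaces 30 → [11, 16, 18]
3 → replaces 11 → [3, 16, 18]
5 → replaces 16 → [3, 5, 18]
10 → replaces 18 → [3, 5, 10]
Length 3; one witness is 20, 26, 30.

20, 26, 30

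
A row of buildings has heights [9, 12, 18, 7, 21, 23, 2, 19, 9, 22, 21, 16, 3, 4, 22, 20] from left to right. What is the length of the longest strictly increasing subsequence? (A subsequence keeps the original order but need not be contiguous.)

Let dp[i] be the length of the longest such subsequence ending at index i:
i:      1  2  3  4  5  6  7  8  9 10 11 12 13 14 15 16
a[i]:   9 12 18  7 21 23  2 19  9 22 21 16  3  4 22 20
dp:     1  2  3  1  4  5  1  4  2  5  5  3  2  3  6  5
Maximum dp value is 6.

6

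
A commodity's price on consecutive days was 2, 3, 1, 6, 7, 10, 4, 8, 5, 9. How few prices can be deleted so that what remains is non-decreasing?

Fewest deletions = n − (longest non-decreasing subsequence).
Patience tails:
2 → extends → [2]
3 → extends → [2, 3]
1 → replaces 2 → [1, 3]
6 → extends → [1, 3, 6]
7 → extends → [1, 3, 6, 7]
10 → extends → [1, 3, 6, 7, 10]
4 → replaces 6 → [1, 3, 4, 7, 10]
8 → replaces 10 → [1, 3, 4, 7, 8]
5 → replaces 7 → [1, 3, 4, 5, 8]
9 → extends → [1, 3, 4, 5, 8, 9]
Longest non-decreasing subsequence has length 6, so deletions = 10 − 6 = 4.

4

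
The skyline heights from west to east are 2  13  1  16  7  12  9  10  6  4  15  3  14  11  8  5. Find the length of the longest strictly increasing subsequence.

Track the smallest tail for each achievable length (strict):
2 → extends → [2]
13 → extends → [2, 13]
1 → replaces 2 → [1, 13]
16 → extends → [1, 13, 16]
7 → replaces 13 → [1, 7, 16]
12 → replaces 16 → [1, 7, 12]
9 → replaces 12 → [1, 7, 9]
10 → extends → [1, 7, 9, 10]
6 → replaces 7 → [1, 6, 9, 10]
4 → replaces 6 → [1, 4, 9, 10]
15 → extends → [1, 4, 9, 10, 15]
3 → replaces 4 → [1, 3, 9, 10, 15]
14 → replaces 15 → [1, 3, 9, 10, 14]
11 → replaces 14 → [1, 3, 9, 10, 11]
8 → replaces 9 → [1, 3, 8, 10, 11]
5 → replaces 8 → [1, 3, 5, 10, 11]
Five tails, so the longest strictly increasing subsequence has length 5 (e.g. 2, 7, 9, 10, 15).

5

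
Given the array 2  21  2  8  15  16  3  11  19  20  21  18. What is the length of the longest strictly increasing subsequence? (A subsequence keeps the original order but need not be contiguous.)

7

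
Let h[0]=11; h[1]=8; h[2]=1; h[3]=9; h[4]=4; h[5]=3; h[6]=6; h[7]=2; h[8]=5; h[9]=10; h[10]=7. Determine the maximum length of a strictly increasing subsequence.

Track the smallest tail for each achievable length (strict):
11 → extends → [11]
8 → replaces 11 → [8]
1 → replaces 8 → [1]
9 → extends → [1, 9]
4 → replaces 9 → [1, 4]
3 → replaces 4 → [1, 3]
6 → extends → [1, 3, 6]
2 → replaces 3 → [1, 2, 6]
5 → replaces 6 → [1, 2, 5]
10 → extends → [1, 2, 5, 10]
7 → replaces 10 → [1, 2, 5, 7]
Four tails, so the longest strictly increasing subsequence has length 4 (e.g. 1, 4, 6, 10).

4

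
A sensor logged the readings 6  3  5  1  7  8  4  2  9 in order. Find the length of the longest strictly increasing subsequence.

5

Track the smallest tail for each achievable length (strict):
6 → extends → [6]
3 → replaces 6 → [3]
5 → extends → [3, 5]
1 → replaces 3 → [1, 5]
7 → extends → [1, 5, 7]
8 → extends → [1, 5, 7, 8]
4 → replaces 5 → [1, 4, 7, 8]
2 → replaces 4 → [1, 2, 7, 8]
9 → extends → [1, 2, 7, 8, 9]
Five tails, so the longest strictly increasing subsequence has length 5 (e.g. 3, 5, 7, 8, 9).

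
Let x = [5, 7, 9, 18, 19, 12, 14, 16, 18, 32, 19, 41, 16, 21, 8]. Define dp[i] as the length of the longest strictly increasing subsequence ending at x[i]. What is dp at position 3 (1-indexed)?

dp[i] = 1 + max{dp[j] : j<i, x[j]<x[i]} (or 1 if no such j):
i:      1  2  3  4  5  6  7  8  9 10 11 12 13 14 15
x[i]:   5  7  9 18 19 12 14 16 18 32 19 41 16 21  8
dp:     1  2  3  4  5  4  5  6  7  8  8  9  6  9  3
At index 3 the value is 3.

3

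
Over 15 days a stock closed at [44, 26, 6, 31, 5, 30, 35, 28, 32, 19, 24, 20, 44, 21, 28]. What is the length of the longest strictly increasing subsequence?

5

Let dp[i] be the length of the longest such subsequence ending at index i:
i:      1  2  3  4  5  6  7  8  9 10 11 12 13 14 15
a[i]:  44 26  6 31  5 30 35 28 32 19 24 20 44 21 28
dp:     1  1  1  2  1  2  3  2  3  2  3  3  4  4  5
Maximum dp value is 5.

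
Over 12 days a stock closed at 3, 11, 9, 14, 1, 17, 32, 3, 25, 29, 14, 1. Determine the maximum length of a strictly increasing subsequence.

Let dp[i] be the length of the longest such subsequence ending at index i:
i:      1  2  3  4  5  6  7  8  9 10 11 12
a[i]:   3 11  9 14  1 17 32  3 25 29 14  1
dp:     1  2  2  3  1  4  5  2  5  6  3  1
Maximum dp value is 6.

6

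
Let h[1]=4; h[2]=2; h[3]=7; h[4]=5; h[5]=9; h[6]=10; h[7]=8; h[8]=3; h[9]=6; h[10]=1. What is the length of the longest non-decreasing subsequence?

4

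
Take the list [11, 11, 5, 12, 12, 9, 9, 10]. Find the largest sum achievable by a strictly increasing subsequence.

24

Let S[i] be the best sum of a strictly increasing subsequence ending at i:
i:      1  2  3  4  5  6  7  8
a[i]:  11 11  5 12 12  9  9 10
S:     11 11  5 23 23 14 14 24
Maximum is 24 (e.g. 5 + 9 + 10).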